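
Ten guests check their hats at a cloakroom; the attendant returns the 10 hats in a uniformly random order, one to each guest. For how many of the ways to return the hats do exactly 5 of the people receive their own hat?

Pick the 5 fixed positions: C(10,5) = 252 ways.
The remaining 5 must be deranged: !5 = 44.
Total: 252 × 44 = 11088.

11088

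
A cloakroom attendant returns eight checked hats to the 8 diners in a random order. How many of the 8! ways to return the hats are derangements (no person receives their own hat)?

14833

!8 is the nearest integer to 8!/e.
8! = 40320, and 40320/e ≈ 14832.90, so !8 = 14833.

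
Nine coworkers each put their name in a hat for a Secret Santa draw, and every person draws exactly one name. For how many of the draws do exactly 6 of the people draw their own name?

Pick the 6 fixed positions: C(9,6) = 84 ways.
The remaining 3 must be deranged: !3 = 2.
Total: 84 × 2 = 168.

168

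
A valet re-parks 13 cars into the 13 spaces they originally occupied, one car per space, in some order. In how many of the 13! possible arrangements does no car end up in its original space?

The subfactorial !13 = [13!/e] (nearest integer).
13! = 6227020800, and 6227020800/e ≈ 2290792932.07, so !13 = 2290792932.

2290792932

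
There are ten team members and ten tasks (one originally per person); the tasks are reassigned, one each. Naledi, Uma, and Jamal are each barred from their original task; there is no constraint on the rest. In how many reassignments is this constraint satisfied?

2656080

Let A_j be the event that the j-th constrained one is fixed. By inclusion-exclusion over the 3 events:
Σ_{j=0}^{3} (-1)^j C(3,j)(10-j)!
= C(3,0)·10! - C(3,1)·9! + C(3,2)·8! - C(3,3)·7!
= 3628800 - 1088640 + 120960 - 5040
= 2656080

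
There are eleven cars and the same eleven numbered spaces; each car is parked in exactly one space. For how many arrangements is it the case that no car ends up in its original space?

14684570

By inclusion-exclusion, !11 = Σ (-1)^k · 11!/k! for k=0..11
= 11! - 11!/1! + 11!/2! - 11!/3! + 11!/4! - 11!/5! + 11!/6! - 11!/7! + 11!/8! - 11!/9! + 11!/10! - 11!/11!
= 39916800 - 39916800 + 19958400 - 6652800 + 1663200 - 332640 + 55440 - 7920 + 990 - 110 + 11 - 1
= 14684570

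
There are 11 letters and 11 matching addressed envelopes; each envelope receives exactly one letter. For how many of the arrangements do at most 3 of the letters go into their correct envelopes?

39158866

# with exactly i fixed is C(11,i)·!(11-i); sum over i=0..3:
  i=0: C(11,0)·!11 = 1·14684570 = 14684570
  i=1: C(11,1)·!10 = 11·1334961 = 14684571
  i=2: C(11,2)·!9 = 55·133496 = 7342280
  i=3: C(11,3)·!8 = 165·14833 = 2447445
Total = 39158866.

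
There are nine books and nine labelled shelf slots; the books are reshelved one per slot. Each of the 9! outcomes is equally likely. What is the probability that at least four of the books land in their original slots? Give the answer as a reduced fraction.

6883/362880

Favorable outcomes: Σ_{i≥4} C(9,i)·!(9-i) = 126·44 + 126·9 + 84·2 + 36·1 + 9·0 + 1·1 = 6883.
Total outcomes: 9! = 362880.
Probability = 6883/362880 = 6883/362880.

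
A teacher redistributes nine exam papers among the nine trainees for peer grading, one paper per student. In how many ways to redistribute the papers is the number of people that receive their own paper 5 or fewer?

362675

Sum C(9,i)·!(9-i) for i = 0..5:
  i=0: C(9,0)·!9 = 1·133496 = 133496
  i=1: C(9,1)·!8 = 9·14833 = 133497
  i=2: C(9,2)·!7 = 36·1854 = 66744
  i=3: C(9,3)·!6 = 84·265 = 22260
  i=4: C(9,4)·!5 = 126·44 = 5544
  i=5: C(9,5)·!4 = 126·9 = 1134
Total = 362675.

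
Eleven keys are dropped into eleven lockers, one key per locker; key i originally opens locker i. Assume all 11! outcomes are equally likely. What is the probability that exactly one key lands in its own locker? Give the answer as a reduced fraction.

Favorable outcomes: C(11,1)·!10 = 11·1334961 = 14684571.
Total outcomes: 11! = 39916800.
Probability = 14684571/39916800 = 16481/44800.

16481/44800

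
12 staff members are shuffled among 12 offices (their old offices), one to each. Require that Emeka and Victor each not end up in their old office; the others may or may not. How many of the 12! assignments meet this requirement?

Let A_j be the event that the j-th constrained one is fixed. By inclusion-exclusion over the 2 events:
Σ_{j=0}^{2} (-1)^j C(2,j)(12-j)!
= C(2,0)·12! - C(2,1)·11! + C(2,2)·10!
= 479001600 - 79833600 + 3628800
= 402796800

402796800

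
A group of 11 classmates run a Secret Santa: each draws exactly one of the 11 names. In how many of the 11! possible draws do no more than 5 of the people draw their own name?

39893116

Sum C(11,i)·!(11-i) for i = 0..5:
  i=0: C(11,0)·!11 = 1·14684570 = 14684570
  i=1: C(11,1)·!10 = 11·1334961 = 14684571
  i=2: C(11,2)·!9 = 55·133496 = 7342280
  i=3: C(11,3)·!8 = 165·14833 = 2447445
  i=4: C(11,4)·!7 = 330·1854 = 611820
  i=5: C(11,5)·!6 = 462·265 = 122430
Total = 39893116.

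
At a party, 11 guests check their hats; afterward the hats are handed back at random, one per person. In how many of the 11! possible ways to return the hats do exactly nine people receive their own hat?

55

Choose which 9 of the 11 are fixed: C(11,9) = 55.
The other 2 form a derangement: !2 = 1.
Total: 55 × 1 = 55.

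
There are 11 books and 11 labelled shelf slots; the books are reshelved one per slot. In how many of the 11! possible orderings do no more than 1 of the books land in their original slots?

29369141

Sum C(11,i)·!(11-i) for i = 0..1:
  i=0: C(11,0)·!11 = 1·14684570 = 14684570
  i=1: C(11,1)·!10 = 11·1334961 = 14684571
Total = 29369141.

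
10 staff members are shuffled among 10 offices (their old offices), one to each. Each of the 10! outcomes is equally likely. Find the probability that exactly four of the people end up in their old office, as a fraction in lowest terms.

Favorable outcomes: C(10,4)·!6 = 210·265 = 55650.
Total outcomes: 10! = 3628800.
Probability = 55650/3628800 = 53/3456.

53/3456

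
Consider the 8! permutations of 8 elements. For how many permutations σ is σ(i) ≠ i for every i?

The subfactorial !8 = [8!/e] (nearest integer).
8! = 40320, and 40320/e ≈ 14832.90, so !8 = 14833.

14833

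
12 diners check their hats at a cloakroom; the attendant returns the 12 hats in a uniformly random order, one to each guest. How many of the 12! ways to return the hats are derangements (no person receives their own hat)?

By inclusion-exclusion, !12 = Σ (-1)^k · 12!/k! for k=0..12
= 12! - 12!/1! + 12!/2! - 12!/3! + 12!/4! - 12!/5! + 12!/6! - 12!/7! + 12!/8! - 12!/9! + 12!/10! - 12!/11! + 12!/12!
= 479001600 - 479001600 + 239500800 - 79833600 + 19958400 - 3991680 + 665280 - 95040 + 11880 - 1320 + 132 - 12 + 1
= 176214841

176214841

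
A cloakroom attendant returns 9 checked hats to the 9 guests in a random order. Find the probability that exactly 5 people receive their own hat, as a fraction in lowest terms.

1/320

Favorable outcomes: C(9,5)·!4 = 126·9 = 1134.
Total outcomes: 9! = 362880.
Probability = 1134/362880 = 1/320.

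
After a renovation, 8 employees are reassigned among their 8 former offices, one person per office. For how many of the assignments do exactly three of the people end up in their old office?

2464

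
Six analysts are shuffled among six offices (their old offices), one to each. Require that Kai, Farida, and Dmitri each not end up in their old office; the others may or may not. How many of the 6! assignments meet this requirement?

426

Let A_j be the event that the j-th constrained one is fixed. By inclusion-exclusion over the 3 events:
Σ_{j=0}^{3} (-1)^j C(3,j)(6-j)!
= C(3,0)·6! - C(3,1)·5! + C(3,2)·4! - C(3,3)·3!
= 720 - 360 + 72 - 6
= 426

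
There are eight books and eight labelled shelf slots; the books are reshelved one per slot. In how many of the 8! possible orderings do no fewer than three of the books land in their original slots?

Sum C(8,i)·!(8-i) for i = 3..8:
  i=3: C(8,3)·!5 = 56·44 = 2464
  i=4: C(8,4)·!4 = 70·9 = 630
  i=5: C(8,5)·!3 = 56·2 = 112
  i=6: C(8,6)·!2 = 28·1 = 28
  i=7: C(8,7)·!1 = 8·0 = 0
  i=8: C(8,8)·!0 = 1·1 = 1
Total = 3235.

3235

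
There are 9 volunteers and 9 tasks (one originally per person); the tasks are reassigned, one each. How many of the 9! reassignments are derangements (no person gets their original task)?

Recurrence: !9 = 9·!8 + (-1)^9.
!9 = 9·14833 - 1 = 133496

133496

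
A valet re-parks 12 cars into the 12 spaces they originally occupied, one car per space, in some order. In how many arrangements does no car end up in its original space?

176214841

Use !n = n·!(n-1) + (-1)^n.
!12 = 12·14684570 + 1 = 176214841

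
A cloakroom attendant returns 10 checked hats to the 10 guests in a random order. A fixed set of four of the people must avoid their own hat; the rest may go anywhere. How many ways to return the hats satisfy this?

2399760

Let A_j be the event that the j-th constrained one is fixed. By inclusion-exclusion over the 4 events:
Σ_{j=0}^{4} (-1)^j C(4,j)(10-j)!
= C(4,0)·10! - C(4,1)·9! + C(4,2)·8! - C(4,3)·7! + C(4,4)·6!
= 3628800 - 1451520 + 241920 - 20160 + 720
= 2399760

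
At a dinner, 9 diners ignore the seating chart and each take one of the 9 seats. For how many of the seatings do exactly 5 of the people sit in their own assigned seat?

Pick the 5 fixed positions: C(9,5) = 126 ways.
The remaining 4 must be deranged: !4 = 9.
Total: 126 × 9 = 1134.

1134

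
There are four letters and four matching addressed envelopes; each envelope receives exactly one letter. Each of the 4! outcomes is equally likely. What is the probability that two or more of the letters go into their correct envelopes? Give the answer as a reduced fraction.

7/24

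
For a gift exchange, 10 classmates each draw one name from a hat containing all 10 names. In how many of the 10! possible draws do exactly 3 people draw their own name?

222480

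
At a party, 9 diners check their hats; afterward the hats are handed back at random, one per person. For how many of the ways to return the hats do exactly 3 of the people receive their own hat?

Choose which 3 of the 9 are fixed: C(9,3) = 84.
The other 6 form a derangement: !6 = 265.
Total: 84 × 265 = 22260.

22260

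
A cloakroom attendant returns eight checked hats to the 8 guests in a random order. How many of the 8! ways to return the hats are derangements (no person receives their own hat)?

14833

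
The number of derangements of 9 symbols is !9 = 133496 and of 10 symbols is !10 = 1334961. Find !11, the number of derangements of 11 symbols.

!11 = (11-1)·(!10 + !9) = 10·(1334961 + 133496) = 10·1468457 = 14684570.

14684570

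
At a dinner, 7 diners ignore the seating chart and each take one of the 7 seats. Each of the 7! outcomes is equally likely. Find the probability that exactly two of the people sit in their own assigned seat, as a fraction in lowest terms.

Favorable outcomes: C(7,2)·!5 = 21·44 = 924.
Total outcomes: 7! = 5040.
Probability = 924/5040 = 11/60.

11/60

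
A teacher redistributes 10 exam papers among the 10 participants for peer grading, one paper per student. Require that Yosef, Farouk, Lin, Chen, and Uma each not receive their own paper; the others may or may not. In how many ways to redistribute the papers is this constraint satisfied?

Let A_j be the event that the j-th constrained one is fixed. By inclusion-exclusion over the 5 events:
Σ_{j=0}^{5} (-1)^j C(5,j)(10-j)!
= C(5,0)·10! - C(5,1)·9! + C(5,2)·8! - C(5,3)·7! + C(5,4)·6! - C(5,5)·5!
= 3628800 - 1814400 + 403200 - 50400 + 3600 - 120
= 2170680

2170680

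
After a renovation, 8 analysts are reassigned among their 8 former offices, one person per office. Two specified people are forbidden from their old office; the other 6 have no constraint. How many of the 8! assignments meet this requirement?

Let A_j be the event that the j-th constrained one is fixed. By inclusion-exclusion over the 2 events:
Σ_{j=0}^{2} (-1)^j C(2,j)(8-j)!
= C(2,0)·8! - C(2,1)·7! + C(2,2)·6!
= 40320 - 10080 + 720
= 30960

30960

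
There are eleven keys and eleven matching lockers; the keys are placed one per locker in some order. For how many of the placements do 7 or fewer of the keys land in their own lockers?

39916414

Sum C(11,i)·!(11-i) for i = 0..7:
  i=0: C(11,0)·!11 = 1·14684570 = 14684570
  i=1: C(11,1)·!10 = 11·1334961 = 14684571
  i=2: C(11,2)·!9 = 55·133496 = 7342280
  i=3: C(11,3)·!8 = 165·14833 = 2447445
  i=4: C(11,4)·!7 = 330·1854 = 611820
  i=5: C(11,5)·!6 = 462·265 = 122430
  i=6: C(11,6)·!5 = 462·44 = 20328
  i=7: C(11,7)·!4 = 330·9 = 2970
Total = 39916414.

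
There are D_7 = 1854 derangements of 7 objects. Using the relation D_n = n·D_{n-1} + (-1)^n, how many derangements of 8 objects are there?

14833

D_8 = 8·1854 + 1 = 14833.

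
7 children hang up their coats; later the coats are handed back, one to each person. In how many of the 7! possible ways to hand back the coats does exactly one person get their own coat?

1855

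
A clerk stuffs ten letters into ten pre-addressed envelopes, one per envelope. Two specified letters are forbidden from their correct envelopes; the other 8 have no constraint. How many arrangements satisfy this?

Let A_j be the event that the j-th constrained one is fixed. By inclusion-exclusion over the 2 events:
Σ_{j=0}^{2} (-1)^j C(2,j)(10-j)!
= C(2,0)·10! - C(2,1)·9! + C(2,2)·8!
= 3628800 - 725760 + 40320
= 2943360

2943360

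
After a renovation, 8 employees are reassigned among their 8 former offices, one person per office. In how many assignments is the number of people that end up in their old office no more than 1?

# with exactly i fixed is C(8,i)·!(8-i); sum over i=0..1:
  i=0: C(8,0)·!8 = 1·14833 = 14833
  i=1: C(8,1)·!7 = 8·1854 = 14832
Total = 29665.

29665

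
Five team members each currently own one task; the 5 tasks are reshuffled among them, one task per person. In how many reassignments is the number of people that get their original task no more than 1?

# with exactly i fixed is C(5,i)·!(5-i); sum over i=0..1:
  i=0: C(5,0)·!5 = 1·44 = 44
  i=1: C(5,1)·!4 = 5·9 = 45
Total = 89.

89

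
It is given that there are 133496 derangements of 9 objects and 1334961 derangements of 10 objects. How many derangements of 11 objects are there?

14684570

D_11 = (11-1)·(D_10 + D_9) = 10·(1334961 + 133496) = 10·1468457 = 14684570.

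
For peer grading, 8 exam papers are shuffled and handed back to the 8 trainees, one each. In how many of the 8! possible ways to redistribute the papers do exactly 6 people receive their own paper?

28

Pick the 6 fixed positions: C(8,6) = 28 ways.
The other 2 form a derangement: !2 = 1.
Total: 28 × 1 = 28.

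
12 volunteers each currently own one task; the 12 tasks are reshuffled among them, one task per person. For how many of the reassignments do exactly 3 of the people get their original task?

Pick the 3 fixed positions: C(12,3) = 220 ways.
The other 9 form a derangement: !9 = 133496.
Total: 220 × 133496 = 29369120.

29369120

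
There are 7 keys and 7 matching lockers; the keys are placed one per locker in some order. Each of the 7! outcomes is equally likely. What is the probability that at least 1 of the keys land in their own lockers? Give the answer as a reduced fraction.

177/280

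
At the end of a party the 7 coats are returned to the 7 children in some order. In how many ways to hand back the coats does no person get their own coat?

1854

The number of derangements of 7 is !7 = Σ_{k=0}^{7} (-1)^k·7!/k!
= 7! - 7!/1! + 7!/2! - 7!/3! + 7!/4! - 7!/5! + 7!/6! - 7!/7!
= 5040 - 5040 + 2520 - 840 + 210 - 42 + 7 - 1
= 1854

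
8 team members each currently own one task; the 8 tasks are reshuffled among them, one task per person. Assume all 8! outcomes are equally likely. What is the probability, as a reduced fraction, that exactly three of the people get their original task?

Favorable outcomes: C(8,3)·!5 = 56·44 = 2464.
Total outcomes: 8! = 40320.
Probability = 2464/40320 = 11/180.

11/180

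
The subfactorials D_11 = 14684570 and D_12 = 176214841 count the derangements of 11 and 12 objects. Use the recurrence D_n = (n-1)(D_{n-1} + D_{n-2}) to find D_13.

2290792932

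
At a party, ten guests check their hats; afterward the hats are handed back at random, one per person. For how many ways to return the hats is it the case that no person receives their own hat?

!10 = 10! · Σ_{k=0}^{10} (-1)^k/k!
= 10! - 10!/1! + 10!/2! - 10!/3! + 10!/4! - 10!/5! + 10!/6! - 10!/7! + 10!/8! - 10!/9! + 10!/10!
= 3628800 - 3628800 + 1814400 - 604800 + 151200 - 30240 + 5040 - 720 + 90 - 10 + 1
= 1334961

1334961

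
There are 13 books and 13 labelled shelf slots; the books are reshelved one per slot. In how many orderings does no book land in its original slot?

2290792932

Recurrence: !13 = 13·!12 + (-1)^13.
!13 = 13·176214841 - 1 = 2290792932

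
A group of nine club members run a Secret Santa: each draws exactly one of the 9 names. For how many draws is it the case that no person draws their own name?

Use !n = (n-1)(!(n-1) + !(n-2)).
!9 = 8·(14833 + 1854) = 8·16687 = 133496

133496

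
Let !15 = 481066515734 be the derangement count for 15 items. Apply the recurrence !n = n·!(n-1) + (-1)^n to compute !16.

7697064251745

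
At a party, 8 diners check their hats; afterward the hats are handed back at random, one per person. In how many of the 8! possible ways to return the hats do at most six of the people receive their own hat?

# with exactly i fixed is C(8,i)·!(8-i); sum over i=0..6:
  i=0: C(8,0)·!8 = 1·14833 = 14833
  i=1: C(8,1)·!7 = 8·1854 = 14832
  i=2: C(8,2)·!6 = 28·265 = 7420
  i=3: C(8,3)·!5 = 56·44 = 2464
  i=4: C(8,4)·!4 = 70·9 = 630
  i=5: C(8,5)·!3 = 56·2 = 112
  i=6: C(8,6)·!2 = 28·1 = 28
Total = 40319.

40319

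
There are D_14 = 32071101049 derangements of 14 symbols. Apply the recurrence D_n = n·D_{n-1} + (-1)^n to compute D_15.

481066515734

D_15 = 15·32071101049 - 1 = 481066515734.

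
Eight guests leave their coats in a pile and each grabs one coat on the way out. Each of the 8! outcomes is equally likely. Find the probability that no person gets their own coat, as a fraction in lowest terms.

2119/5760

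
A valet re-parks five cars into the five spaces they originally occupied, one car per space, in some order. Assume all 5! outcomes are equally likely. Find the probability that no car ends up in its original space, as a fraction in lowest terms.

Favorable outcomes: !5 = 44.
Total outcomes: 5! = 120.
Probability = 44/120 = 11/30.

11/30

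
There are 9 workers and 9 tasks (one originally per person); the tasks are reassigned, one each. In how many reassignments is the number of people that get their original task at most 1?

266993

# with exactly i fixed is C(9,i)·!(9-i); sum over i=0..1:
  i=0: C(9,0)·!9 = 1·133496 = 133496
  i=1: C(9,1)·!8 = 9·14833 = 133497
Total = 266993.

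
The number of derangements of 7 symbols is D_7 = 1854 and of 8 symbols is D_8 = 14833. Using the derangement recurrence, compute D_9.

D_9 = (9-1)·(D_8 + D_7) = 8·(14833 + 1854) = 8·16687 = 133496.

133496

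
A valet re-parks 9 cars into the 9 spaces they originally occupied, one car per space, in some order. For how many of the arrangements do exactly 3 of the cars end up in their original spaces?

22260

Pick the 3 fixed positions: C(9,3) = 84 ways.
The remaining 6 must be deranged: !6 = 265.
Total: 84 × 265 = 22260.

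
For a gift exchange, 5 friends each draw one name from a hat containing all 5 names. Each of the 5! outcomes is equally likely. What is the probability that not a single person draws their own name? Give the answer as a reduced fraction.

Favorable outcomes: !5 = 44.
Total outcomes: 5! = 120.
Probability = 44/120 = 11/30.

11/30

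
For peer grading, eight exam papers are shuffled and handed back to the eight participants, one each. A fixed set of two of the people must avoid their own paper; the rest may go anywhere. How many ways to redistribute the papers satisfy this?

30960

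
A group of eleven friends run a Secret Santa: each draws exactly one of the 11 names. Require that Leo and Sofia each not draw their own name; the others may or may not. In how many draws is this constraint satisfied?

33022080

Let A_j be the event that the j-th constrained one is fixed. By inclusion-exclusion over the 2 events:
Σ_{j=0}^{2} (-1)^j C(2,j)(11-j)!
= C(2,0)·11! - C(2,1)·10! + C(2,2)·9!
= 39916800 - 7257600 + 362880
= 33022080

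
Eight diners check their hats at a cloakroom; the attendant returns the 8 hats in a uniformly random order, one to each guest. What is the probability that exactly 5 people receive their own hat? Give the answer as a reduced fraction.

1/360

Favorable outcomes: C(8,5)·!3 = 56·2 = 112.
Total outcomes: 8! = 40320.
Probability = 112/40320 = 1/360.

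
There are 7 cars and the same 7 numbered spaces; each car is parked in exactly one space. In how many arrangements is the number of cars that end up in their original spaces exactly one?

1855

Pick the single fixed position: C(7,1) = 7 ways.
The remaining 6 must be deranged: !6 = 265.
Total: 7 × 265 = 1855.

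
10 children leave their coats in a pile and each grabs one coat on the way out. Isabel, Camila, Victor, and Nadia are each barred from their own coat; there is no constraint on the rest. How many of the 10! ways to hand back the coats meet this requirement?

2399760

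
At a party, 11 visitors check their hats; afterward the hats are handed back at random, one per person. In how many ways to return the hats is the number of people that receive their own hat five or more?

Sum C(11,i)·!(11-i) for i = 5..11:
  i=5: C(11,5)·!6 = 462·265 = 122430
  i=6: C(11,6)·!5 = 462·44 = 20328
  i=7: C(11,7)·!4 = 330·9 = 2970
  i=8: C(11,8)·!3 = 165·2 = 330
  i=9: C(11,9)·!2 = 55·1 = 55
  i=10: C(11,10)·!1 = 11·0 = 0
  i=11: C(11,11)·!0 = 1·1 = 1
Total = 146114.

146114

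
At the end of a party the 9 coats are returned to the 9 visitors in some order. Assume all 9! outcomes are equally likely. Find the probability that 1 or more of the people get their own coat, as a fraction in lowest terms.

28673/45360

Favorable outcomes: Σ_{i≥1} C(9,i)·!(9-i) = 9·14833 + 36·1854 + 84·265 + 126·44 + 126·9 + 84·2 + 36·1 + 9·0 + 1·1 = 229384.
Total outcomes: 9! = 362880.
Probability = 229384/362880 = 28673/45360.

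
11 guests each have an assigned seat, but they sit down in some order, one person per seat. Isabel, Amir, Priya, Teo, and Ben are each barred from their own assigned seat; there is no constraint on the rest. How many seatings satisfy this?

Inclusion-exclusion on the 5 forbidden self-matches:
Σ_{j=0}^{5} (-1)^j C(5,j)(11-j)!
= C(5,0)·11! - C(5,1)·10! + C(5,2)·9! - C(5,3)·8! + C(5,4)·7! - C(5,5)·6!
= 39916800 - 18144000 + 3628800 - 403200 + 25200 - 720
= 25022880

25022880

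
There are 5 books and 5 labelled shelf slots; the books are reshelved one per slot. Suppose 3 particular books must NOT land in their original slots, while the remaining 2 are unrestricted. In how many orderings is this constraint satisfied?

64

Inclusion-exclusion on the 3 forbidden self-matches:
Σ_{j=0}^{3} (-1)^j C(3,j)(5-j)!
= C(3,0)·5! - C(3,1)·4! + C(3,2)·3! - C(3,3)·2!
= 120 - 72 + 18 - 2
= 64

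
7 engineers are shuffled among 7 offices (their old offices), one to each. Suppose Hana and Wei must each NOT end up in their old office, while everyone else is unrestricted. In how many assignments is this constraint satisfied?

3720

Inclusion-exclusion on the 2 forbidden self-matches:
Σ_{j=0}^{2} (-1)^j C(2,j)(7-j)!
= C(2,0)·7! - C(2,1)·6! + C(2,2)·5!
= 5040 - 1440 + 120
= 3720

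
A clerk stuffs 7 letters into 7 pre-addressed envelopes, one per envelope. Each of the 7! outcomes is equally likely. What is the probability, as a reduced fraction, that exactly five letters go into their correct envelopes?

Favorable outcomes: C(7,5)·!2 = 21·1 = 21.
Total outcomes: 7! = 5040.
Probability = 21/5040 = 1/240.

1/240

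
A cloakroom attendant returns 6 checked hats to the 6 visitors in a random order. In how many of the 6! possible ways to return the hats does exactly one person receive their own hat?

Pick the single fixed position: C(6,1) = 6 ways.
The remaining 5 must be deranged: !5 = 44.
Total: 6 × 44 = 264.

264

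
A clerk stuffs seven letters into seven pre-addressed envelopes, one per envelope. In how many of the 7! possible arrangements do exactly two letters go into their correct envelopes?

924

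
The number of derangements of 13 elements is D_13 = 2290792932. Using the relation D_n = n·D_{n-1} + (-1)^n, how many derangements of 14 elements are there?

32071101049

D_14 = 14·2290792932 + 1 = 32071101049.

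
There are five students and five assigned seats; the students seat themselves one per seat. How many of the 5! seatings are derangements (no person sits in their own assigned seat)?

44

The number of derangements of 5 is !5 = Σ_{k=0}^{5} (-1)^k·5!/k!
= 5! - 5!/1! + 5!/2! - 5!/3! + 5!/4! - 5!/5!
= 120 - 120 + 60 - 20 + 5 - 1
= 44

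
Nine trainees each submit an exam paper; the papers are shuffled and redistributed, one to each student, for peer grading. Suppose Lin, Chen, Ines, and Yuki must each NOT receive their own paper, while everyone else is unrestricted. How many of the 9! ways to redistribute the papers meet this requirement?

229080

Inclusion-exclusion on the 4 forbidden self-matches:
Σ_{j=0}^{4} (-1)^j C(4,j)(9-j)!
= C(4,0)·9! - C(4,1)·8! + C(4,2)·7! - C(4,3)·6! + C(4,4)·5!
= 362880 - 161280 + 30240 - 2880 + 120
= 229080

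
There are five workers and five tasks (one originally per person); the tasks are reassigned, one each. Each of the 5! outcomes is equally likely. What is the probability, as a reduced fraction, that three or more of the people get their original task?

Favorable outcomes: Σ_{i≥3} C(5,i)·!(5-i) = 10·1 + 5·0 + 1·1 = 11.
Total outcomes: 5! = 120.
Probability = 11/120 = 11/120.

11/120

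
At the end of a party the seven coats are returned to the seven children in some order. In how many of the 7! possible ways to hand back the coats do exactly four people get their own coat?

Choose which 4 of the 7 are fixed: C(7,4) = 35.
The remaining 3 must be deranged: !3 = 2.
Total: 35 × 2 = 70.

70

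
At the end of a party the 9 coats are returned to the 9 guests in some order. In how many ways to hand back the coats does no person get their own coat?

133496

By inclusion-exclusion, !9 = Σ (-1)^k · 9!/k! for k=0..9
= 9! - 9!/1! + 9!/2! - 9!/3! + 9!/4! - 9!/5! + 9!/6! - 9!/7! + 9!/8! - 9!/9!
= 362880 - 362880 + 181440 - 60480 + 15120 - 3024 + 504 - 72 + 9 - 1
= 133496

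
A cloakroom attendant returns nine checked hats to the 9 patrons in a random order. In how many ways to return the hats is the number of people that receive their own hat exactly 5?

1134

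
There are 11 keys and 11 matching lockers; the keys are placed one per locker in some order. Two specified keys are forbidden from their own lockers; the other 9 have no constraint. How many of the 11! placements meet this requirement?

Let A_j be the event that the j-th constrained one is fixed. By inclusion-exclusion over the 2 events:
Σ_{j=0}^{2} (-1)^j C(2,j)(11-j)!
= C(2,0)·11! - C(2,1)·10! + C(2,2)·9!
= 39916800 - 7257600 + 362880
= 33022080

33022080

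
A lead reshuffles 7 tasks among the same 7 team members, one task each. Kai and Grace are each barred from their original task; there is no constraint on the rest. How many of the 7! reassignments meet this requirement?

Inclusion-exclusion on the 2 forbidden self-matches:
Σ_{j=0}^{2} (-1)^j C(2,j)(7-j)!
= C(2,0)·7! - C(2,1)·6! + C(2,2)·5!
= 5040 - 1440 + 120
= 3720

3720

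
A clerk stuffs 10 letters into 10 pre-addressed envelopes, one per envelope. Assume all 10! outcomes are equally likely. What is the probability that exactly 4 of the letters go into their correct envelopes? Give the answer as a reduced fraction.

53/3456

Favorable outcomes: C(10,4)·!6 = 210·265 = 55650.
Total outcomes: 10! = 3628800.
Probability = 55650/3628800 = 53/3456.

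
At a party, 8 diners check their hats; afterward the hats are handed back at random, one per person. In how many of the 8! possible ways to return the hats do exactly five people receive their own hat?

112

Pick the 5 fixed positions: C(8,5) = 56 ways.
The other 3 form a derangement: !3 = 2.
Total: 56 × 2 = 112.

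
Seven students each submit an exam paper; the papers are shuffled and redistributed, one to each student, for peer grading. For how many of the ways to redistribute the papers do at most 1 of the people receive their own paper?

3709

Sum C(7,i)·!(7-i) for i = 0..1:
  i=0: C(7,0)·!7 = 1·1854 = 1854
  i=1: C(7,1)·!6 = 7·265 = 1855
Total = 3709.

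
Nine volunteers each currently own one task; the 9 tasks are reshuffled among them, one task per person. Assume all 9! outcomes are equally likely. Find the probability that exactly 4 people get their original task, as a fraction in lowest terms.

11/720

Favorable outcomes: C(9,4)·!5 = 126·44 = 5544.
Total outcomes: 9! = 362880.
Probability = 5544/362880 = 11/720.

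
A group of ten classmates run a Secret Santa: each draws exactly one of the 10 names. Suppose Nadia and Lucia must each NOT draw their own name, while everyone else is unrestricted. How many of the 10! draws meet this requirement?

2943360

Let A_j be the event that the j-th constrained one is fixed. By inclusion-exclusion over the 2 events:
Σ_{j=0}^{2} (-1)^j C(2,j)(10-j)!
= C(2,0)·10! - C(2,1)·9! + C(2,2)·8!
= 3628800 - 725760 + 40320
= 2943360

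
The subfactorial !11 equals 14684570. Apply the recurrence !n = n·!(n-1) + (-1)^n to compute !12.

!12 = 12·14684570 + 1 = 176214841.

176214841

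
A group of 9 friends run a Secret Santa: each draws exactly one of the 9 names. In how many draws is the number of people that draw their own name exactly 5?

1134

Pick the 5 fixed positions: C(9,5) = 126 ways.
The other 4 form a derangement: !4 = 9.
Total: 126 × 9 = 1134.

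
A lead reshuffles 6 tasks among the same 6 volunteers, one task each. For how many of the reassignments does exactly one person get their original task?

264

Pick the single fixed position: C(6,1) = 6 ways.
The other 5 form a derangement: !5 = 44.
Total: 6 × 44 = 264.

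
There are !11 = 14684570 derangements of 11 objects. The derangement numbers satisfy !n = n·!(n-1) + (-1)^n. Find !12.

176214841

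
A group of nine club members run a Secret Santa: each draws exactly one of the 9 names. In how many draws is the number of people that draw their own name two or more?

95887

# with exactly i fixed is C(9,i)·!(9-i); sum over i=2..9:
  i=2: C(9,2)·!7 = 36·1854 = 66744
  i=3: C(9,3)·!6 = 84·265 = 22260
  i=4: C(9,4)·!5 = 126·44 = 5544
  i=5: C(9,5)·!4 = 126·9 = 1134
  i=6: C(9,6)·!3 = 84·2 = 168
  i=7: C(9,7)·!2 = 36·1 = 36
  i=8: C(9,8)·!1 = 9·0 = 0
  i=9: C(9,9)·!0 = 1·1 = 1
Total = 95887.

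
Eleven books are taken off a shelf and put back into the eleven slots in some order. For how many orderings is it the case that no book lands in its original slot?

14684570

Recurrence: !11 = 10·(!10 + !9).
!11 = 10·(1334961 + 133496) = 10·1468457 = 14684570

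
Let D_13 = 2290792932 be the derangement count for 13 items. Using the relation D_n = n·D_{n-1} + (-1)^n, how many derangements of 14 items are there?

32071101049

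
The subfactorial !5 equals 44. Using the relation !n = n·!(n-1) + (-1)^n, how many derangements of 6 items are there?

!6 = 6·44 + 1 = 265.

265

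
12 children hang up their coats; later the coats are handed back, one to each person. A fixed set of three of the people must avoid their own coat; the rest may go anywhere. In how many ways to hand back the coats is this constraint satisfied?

369774720

Inclusion-exclusion on the 3 forbidden self-matches:
Σ_{j=0}^{3} (-1)^j C(3,j)(12-j)!
= C(3,0)·12! - C(3,1)·11! + C(3,2)·10! - C(3,3)·9!
= 479001600 - 119750400 + 10886400 - 362880
= 369774720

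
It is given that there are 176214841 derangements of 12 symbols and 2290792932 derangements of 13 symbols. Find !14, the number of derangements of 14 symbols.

32071101049

!14 = (14-1)·(!13 + !12) = 13·(2290792932 + 176214841) = 13·2467007773 = 32071101049.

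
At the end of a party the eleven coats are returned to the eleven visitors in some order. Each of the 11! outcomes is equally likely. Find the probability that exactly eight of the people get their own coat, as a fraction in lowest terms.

1/120960

Favorable outcomes: C(11,8)·!3 = 165·2 = 330.
Total outcomes: 11! = 39916800.
Probability = 330/39916800 = 1/120960.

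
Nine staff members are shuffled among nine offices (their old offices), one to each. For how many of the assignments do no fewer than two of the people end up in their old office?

# with exactly i fixed is C(9,i)·!(9-i); sum over i=2..9:
  i=2: C(9,2)·!7 = 36·1854 = 66744
  i=3: C(9,3)·!6 = 84·265 = 22260
  i=4: C(9,4)·!5 = 126·44 = 5544
  i=5: C(9,5)·!4 = 126·9 = 1134
  i=6: C(9,6)·!3 = 84·2 = 168
  i=7: C(9,7)·!2 = 36·1 = 36
  i=8: C(9,8)·!1 = 9·0 = 0
  i=9: C(9,9)·!0 = 1·1 = 1
Total = 95887.

95887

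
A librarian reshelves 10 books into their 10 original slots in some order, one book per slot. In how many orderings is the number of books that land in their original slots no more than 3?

3559886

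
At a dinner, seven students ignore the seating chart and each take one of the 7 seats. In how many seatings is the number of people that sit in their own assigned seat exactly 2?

924

Choose which 2 of the 7 are fixed: C(7,2) = 21.
The other 5 form a derangement: !5 = 44.
Total: 21 × 44 = 924.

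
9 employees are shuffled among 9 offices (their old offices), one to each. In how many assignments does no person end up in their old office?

133496

By inclusion-exclusion, !9 = Σ (-1)^k · 9!/k! for k=0..9
= 9! - 9!/1! + 9!/2! - 9!/3! + 9!/4! - 9!/5! + 9!/6! - 9!/7! + 9!/8! - 9!/9!
= 362880 - 362880 + 181440 - 60480 + 15120 - 3024 + 504 - 72 + 9 - 1
= 133496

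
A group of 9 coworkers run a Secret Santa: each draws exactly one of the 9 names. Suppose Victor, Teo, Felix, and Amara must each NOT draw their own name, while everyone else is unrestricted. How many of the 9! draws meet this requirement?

229080

Let A_j be the event that the j-th constrained one is fixed. By inclusion-exclusion over the 4 events:
Σ_{j=0}^{4} (-1)^j C(4,j)(9-j)!
= C(4,0)·9! - C(4,1)·8! + C(4,2)·7! - C(4,3)·6! + C(4,4)·5!
= 362880 - 161280 + 30240 - 2880 + 120
= 229080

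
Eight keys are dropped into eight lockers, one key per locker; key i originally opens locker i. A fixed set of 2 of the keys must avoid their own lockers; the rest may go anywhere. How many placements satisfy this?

30960

Inclusion-exclusion on the 2 forbidden self-matches:
Σ_{j=0}^{2} (-1)^j C(2,j)(8-j)!
= C(2,0)·8! - C(2,1)·7! + C(2,2)·6!
= 40320 - 10080 + 720
= 30960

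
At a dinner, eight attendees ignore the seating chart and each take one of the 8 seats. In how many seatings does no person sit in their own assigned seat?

14833

Recurrence: !8 = 8·!7 + (-1)^8.
!8 = 8·1854 + 1 = 14833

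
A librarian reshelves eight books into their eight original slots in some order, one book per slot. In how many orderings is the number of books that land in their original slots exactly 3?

2464

Pick the 3 fixed positions: C(8,3) = 56 ways.
The remaining 5 must be deranged: !5 = 44.
Total: 56 × 44 = 2464.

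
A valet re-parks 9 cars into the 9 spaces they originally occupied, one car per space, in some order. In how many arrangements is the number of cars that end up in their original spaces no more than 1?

266993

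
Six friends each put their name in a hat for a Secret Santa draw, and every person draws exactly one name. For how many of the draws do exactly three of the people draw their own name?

40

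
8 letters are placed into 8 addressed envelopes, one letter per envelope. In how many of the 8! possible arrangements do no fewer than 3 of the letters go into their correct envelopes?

Sum C(8,i)·!(8-i) for i = 3..8:
  i=3: C(8,3)·!5 = 56·44 = 2464
  i=4: C(8,4)·!4 = 70·9 = 630
  i=5: C(8,5)·!3 = 56·2 = 112
  i=6: C(8,6)·!2 = 28·1 = 28
  i=7: C(8,7)·!1 = 8·0 = 0
  i=8: C(8,8)·!0 = 1·1 = 1
Total = 3235.

3235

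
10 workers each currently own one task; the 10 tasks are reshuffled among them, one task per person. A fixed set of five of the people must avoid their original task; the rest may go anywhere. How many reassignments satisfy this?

Let A_j be the event that the j-th constrained one is fixed. By inclusion-exclusion over the 5 events:
Σ_{j=0}^{5} (-1)^j C(5,j)(10-j)!
= C(5,0)·10! - C(5,1)·9! + C(5,2)·8! - C(5,3)·7! + C(5,4)·6! - C(5,5)·5!
= 3628800 - 1814400 + 403200 - 50400 + 3600 - 120
= 2170680

2170680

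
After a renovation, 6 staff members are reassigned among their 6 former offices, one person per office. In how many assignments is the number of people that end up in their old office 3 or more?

56

Sum C(6,i)·!(6-i) for i = 3..6:
  i=3: C(6,3)·!3 = 20·2 = 40
  i=4: C(6,4)·!2 = 15·1 = 15
  i=5: C(6,5)·!1 = 6·0 = 0
  i=6: C(6,6)·!0 = 1·1 = 1
Total = 56.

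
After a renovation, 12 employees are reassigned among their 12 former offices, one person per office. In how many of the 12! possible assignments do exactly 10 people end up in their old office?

Pick the 10 fixed positions: C(12,10) = 66 ways.
The remaining 2 must be deranged: !2 = 1.
Total: 66 × 1 = 66.

66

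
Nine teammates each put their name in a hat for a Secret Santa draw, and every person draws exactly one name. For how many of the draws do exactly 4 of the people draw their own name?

Pick the 4 fixed positions: C(9,4) = 126 ways.
The other 5 form a derangement: !5 = 44.
Total: 126 × 44 = 5544.

5544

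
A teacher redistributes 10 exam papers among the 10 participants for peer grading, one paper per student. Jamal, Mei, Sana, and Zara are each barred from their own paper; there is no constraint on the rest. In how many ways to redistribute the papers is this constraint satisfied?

Let A_j be the event that the j-th constrained one is fixed. By inclusion-exclusion over the 4 events:
Σ_{j=0}^{4} (-1)^j C(4,j)(10-j)!
= C(4,0)·10! - C(4,1)·9! + C(4,2)·8! - C(4,3)·7! + C(4,4)·6!
= 3628800 - 1451520 + 241920 - 20160 + 720
= 2399760

2399760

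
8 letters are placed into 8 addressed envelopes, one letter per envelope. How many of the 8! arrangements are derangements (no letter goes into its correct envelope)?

!8 is the nearest integer to 8!/e.
8! = 40320, and 40320/e ≈ 14832.90, so !8 = 14833.

14833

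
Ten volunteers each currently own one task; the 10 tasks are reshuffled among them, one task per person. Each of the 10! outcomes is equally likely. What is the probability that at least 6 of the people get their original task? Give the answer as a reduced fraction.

17/28350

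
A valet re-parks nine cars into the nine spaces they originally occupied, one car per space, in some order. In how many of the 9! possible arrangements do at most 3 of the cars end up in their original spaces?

# with exactly i fixed is C(9,i)·!(9-i); sum over i=0..3:
  i=0: C(9,0)·!9 = 1·133496 = 133496
  i=1: C(9,1)·!8 = 9·14833 = 133497
  i=2: C(9,2)·!7 = 36·1854 = 66744
  i=3: C(9,3)·!6 = 84·265 = 22260
Total = 355997.

355997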